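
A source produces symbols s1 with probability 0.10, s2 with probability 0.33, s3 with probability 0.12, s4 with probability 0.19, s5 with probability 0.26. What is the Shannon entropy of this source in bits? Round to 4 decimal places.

H = −Σ pᵢ log₂ pᵢ.
−0.10·log₂(0.10) = 0.3322
−0.33·log₂(0.33) = 0.5278
−0.12·log₂(0.12) = 0.3671
−0.19·log₂(0.19) = 0.4552
−0.26·log₂(0.26) = 0.5053
Sum ≈ 2.1876 → 2.1876 bits.

2.1876 bits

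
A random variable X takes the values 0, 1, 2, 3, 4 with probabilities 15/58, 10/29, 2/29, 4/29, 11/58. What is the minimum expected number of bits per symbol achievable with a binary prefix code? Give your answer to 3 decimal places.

Repeatedly combine the two least-probable nodes; the expected code length is the sum of the merged weights.
merge 2/29 + 4/29 → 6/29
merge 11/58 + 6/29 → 23/58
merge 15/58 + 10/29 → 35/58
merge 23/58 + 35/58 → 1
L = 6/29 + 23/58 + 35/58 + 1 = 64/29 ≈ 2.207 bits/symbol.

2.207 bits/symbol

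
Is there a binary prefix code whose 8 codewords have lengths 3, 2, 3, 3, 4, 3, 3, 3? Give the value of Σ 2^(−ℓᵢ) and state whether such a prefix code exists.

With common denominator 2^4 = 16: Σ 2^(−ℓᵢ) = 2/16 + 4/16 + 2/16 + 2/16 + 1/16 + 2/16 + 2/16 + 2/16 = 17/16 = 1.0625.
Kraft's inequality requires Σ ≤ 1; here Σ = 1.0625 > 1, so no such prefix code exists.

1.0625; no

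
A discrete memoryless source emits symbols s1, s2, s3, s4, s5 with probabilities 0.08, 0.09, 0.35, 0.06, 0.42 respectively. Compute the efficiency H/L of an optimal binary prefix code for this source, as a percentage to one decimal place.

97.6%

Entropy H = −Σ p log₂ p ≈ 1.9034 bits.
Huffman merges: 3/50+2/25→7/50; 9/100+7/50→23/100; 23/100+7/20→29/50; 21/50+29/50→1. L = 39/20 ≈ 1.9500.
Efficiency = H/L = 1.9034/1.9500 = 97.6%.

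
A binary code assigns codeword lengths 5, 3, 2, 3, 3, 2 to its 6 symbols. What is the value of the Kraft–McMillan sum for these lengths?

0.90625

With common denominator 2^5 = 32: Σ 2^(−ℓᵢ) = 1/32 + 4/32 + 8/32 + 4/32 + 4/32 + 8/32 = 29/32 = 0.90625.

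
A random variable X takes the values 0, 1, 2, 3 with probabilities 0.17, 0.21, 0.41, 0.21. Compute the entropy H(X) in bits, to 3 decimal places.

H = −Σ pᵢ log₂ pᵢ.
−0.17·log₂(0.17) = 0.4346
−0.21·log₂(0.21) = 0.4728
−0.41·log₂(0.41) = 0.5274
−0.21·log₂(0.21) = 0.4728
Sum ≈ 1.9076 → 1.908 bits.

1.908 bits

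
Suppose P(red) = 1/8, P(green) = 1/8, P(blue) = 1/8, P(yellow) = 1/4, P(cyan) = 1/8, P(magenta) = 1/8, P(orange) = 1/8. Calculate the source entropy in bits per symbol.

Each probability is a power of 1/2, so log₂(1/p) is an integer.
H = Σ p·log₂(1/p) = 1/8·3 + 1/8·3 + 1/8·3 + 1/4·2 + 1/8·3 + 1/8·3 + 1/8·3 = 2.75 bits.

2.75 bits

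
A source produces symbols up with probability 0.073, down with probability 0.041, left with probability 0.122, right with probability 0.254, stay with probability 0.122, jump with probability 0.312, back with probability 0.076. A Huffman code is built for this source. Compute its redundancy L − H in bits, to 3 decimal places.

Entropy H = −Σ p log₂ p ≈ 2.5142 bits.
Huffman merges: 41/1000+73/1000→57/500; 19/250+57/500→19/100; 61/500+61/500→61/250; 19/100+61/250→217/500; 127/500+39/125→283/500; 217/500+283/500→1. L = 637/250 ≈ 2.5480.
L − H = 2.5480 − 2.5142 = 0.034 bits.

0.034 bits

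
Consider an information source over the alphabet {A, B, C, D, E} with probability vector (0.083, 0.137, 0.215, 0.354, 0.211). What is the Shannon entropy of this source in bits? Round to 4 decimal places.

H = −Σ pᵢ log₂ pᵢ.
−0.083·log₂(0.083) = 0.2980
−0.137·log₂(0.137) = 0.3929
−0.215·log₂(0.215) = 0.4768
−0.354·log₂(0.354) = 0.5304
−0.211·log₂(0.211) = 0.4736
Sum ≈ 2.1717 → 2.1717 bits.

2.1717 bits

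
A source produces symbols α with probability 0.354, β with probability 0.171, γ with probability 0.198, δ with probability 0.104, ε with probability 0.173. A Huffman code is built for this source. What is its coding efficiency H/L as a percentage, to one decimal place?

97.0%

Entropy H = −Σ p log₂ p ≈ 2.2062 bits.
Huffman merges: 13/125+171/1000→11/40; 173/1000+99/500→371/1000; 11/40+177/500→629/1000; 371/1000+629/1000→1. L = 91/40 ≈ 2.2750.
Efficiency = H/L = 2.2062/2.2750 = 97.0%.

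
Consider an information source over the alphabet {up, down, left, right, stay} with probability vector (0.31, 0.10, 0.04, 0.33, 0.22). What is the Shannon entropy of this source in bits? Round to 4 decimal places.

H = −Σ pᵢ log₂ pᵢ.
−0.31·log₂(0.31) = 0.5238
−0.10·log₂(0.10) = 0.3322
−0.04·log₂(0.04) = 0.1858
−0.33·log₂(0.33) = 0.5278
−0.22·log₂(0.22) = 0.4806
Sum ≈ 2.0501 → 2.0501 bits.

2.0501 bits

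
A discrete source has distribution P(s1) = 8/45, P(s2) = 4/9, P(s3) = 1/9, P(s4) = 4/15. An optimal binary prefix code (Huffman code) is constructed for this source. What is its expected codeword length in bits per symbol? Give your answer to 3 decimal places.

1.844 bits/symbol

Repeatedly combine the two least-probable nodes; the expected code length is the sum of the merged weights.
merge 1/9 + 8/45 → 13/45
merge 4/15 + 13/45 → 5/9
merge 4/9 + 5/9 → 1
L = 13/45 + 5/9 + 1 = 83/45 ≈ 1.844 bits/symbol.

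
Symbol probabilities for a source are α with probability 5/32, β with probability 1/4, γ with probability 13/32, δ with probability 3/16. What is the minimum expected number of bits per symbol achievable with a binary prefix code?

Repeatedly combine the two least-probable nodes; the expected code length is the sum of the merged weights.
merge 5/32 + 3/16 → 11/32
merge 1/4 + 11/32 → 19/32
merge 13/32 + 19/32 → 1
L = 11/32 + 19/32 + 1 = 31/16 = 1.9375 bits/symbol.

1.9375 bits/symbol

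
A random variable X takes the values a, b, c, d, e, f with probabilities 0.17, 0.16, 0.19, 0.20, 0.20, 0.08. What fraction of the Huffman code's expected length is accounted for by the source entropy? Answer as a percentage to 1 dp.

Entropy H = −Σ p log₂ p ≈ 2.5331 bits.
Huffman merges: 2/25+4/25→6/25; 17/100+19/100→9/25; 1/5+1/5→2/5; 6/25+9/25→3/5; 2/5+3/5→1. L = 13/5 ≈ 2.6000.
Efficiency = H/L = 2.5331/2.6000 = 97.4%.

97.4%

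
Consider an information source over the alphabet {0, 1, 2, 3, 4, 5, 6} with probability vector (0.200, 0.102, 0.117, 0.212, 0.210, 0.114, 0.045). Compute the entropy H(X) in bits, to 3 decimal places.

H = −Σ pᵢ log₂ pᵢ.
−0.200·log₂(0.200) = 0.4644
−0.102·log₂(0.102) = 0.3359
−0.117·log₂(0.117) = 0.3622
−0.212·log₂(0.212) = 0.4744
−0.210·log₂(0.210) = 0.4728
−0.114·log₂(0.114) = 0.3571
−0.045·log₂(0.045) = 0.2013
Sum ≈ 2.6682 → 2.668 bits.

2.668 bits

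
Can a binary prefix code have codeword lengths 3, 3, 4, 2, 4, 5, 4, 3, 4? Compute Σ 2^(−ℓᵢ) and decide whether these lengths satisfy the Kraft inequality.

0.90625; yes

With common denominator 2^5 = 32: Σ 2^(−ℓᵢ) = 4/32 + 4/32 + 2/32 + 8/32 + 2/32 + 1/32 + 2/32 + 4/32 + 2/32 = 29/32 = 0.90625.
Kraft's inequality requires Σ ≤ 1; here Σ = 0.90625 ≤ 1, so such a prefix code exists.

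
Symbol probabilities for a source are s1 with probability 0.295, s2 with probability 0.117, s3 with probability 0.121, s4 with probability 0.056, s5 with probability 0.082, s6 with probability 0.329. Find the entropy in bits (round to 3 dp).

2.307 bits

H = −Σ pᵢ log₂ pᵢ.
−0.295·log₂(0.295) = 0.5196
−0.117·log₂(0.117) = 0.3622
−0.121·log₂(0.121) = 0.3687
−0.056·log₂(0.056) = 0.2329
−0.082·log₂(0.082) = 0.2959
−0.329·log₂(0.329) = 0.5277
Sum ≈ 2.3068 → 2.307 bits.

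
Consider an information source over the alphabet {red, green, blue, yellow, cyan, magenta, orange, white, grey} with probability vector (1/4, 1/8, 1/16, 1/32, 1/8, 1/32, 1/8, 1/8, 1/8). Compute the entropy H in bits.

2.9375 bits

Each probability is a power of 1/2, so log₂(1/p) is an integer.
H = Σ p·log₂(1/p) = 1/4·2 + 1/8·3 + 1/16·4 + 1/32·5 + 1/8·3 + 1/32·5 + 1/8·3 + 1/8·3 + 1/8·3 = 2.9375 bits.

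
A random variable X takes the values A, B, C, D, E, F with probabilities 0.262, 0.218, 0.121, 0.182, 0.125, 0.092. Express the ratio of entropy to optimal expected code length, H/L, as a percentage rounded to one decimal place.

Entropy H = −Σ p log₂ p ≈ 2.4931 bits.
Huffman merges: 23/250+121/1000→213/1000; 1/8+91/500→307/1000; 213/1000+109/500→431/1000; 131/500+307/1000→569/1000; 431/1000+569/1000→1. L = 63/25 ≈ 2.5200.
Efficiency = H/L = 2.4931/2.5200 = 98.9%.

98.9%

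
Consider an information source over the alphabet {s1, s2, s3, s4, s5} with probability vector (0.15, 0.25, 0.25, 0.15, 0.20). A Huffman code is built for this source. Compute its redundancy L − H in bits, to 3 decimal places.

Entropy H = −Σ p log₂ p ≈ 2.2855 bits.
Huffman merges: 3/20+3/20→3/10; 1/5+1/4→9/20; 1/4+3/10→11/20; 9/20+11/20→1. L = 23/10 ≈ 2.3000.
L − H = 2.3000 − 2.2855 = 0.015 bits.

0.015 bits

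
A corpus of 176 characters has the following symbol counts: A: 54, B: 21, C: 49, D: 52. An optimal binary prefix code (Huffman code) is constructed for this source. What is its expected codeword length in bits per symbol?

2 bits/symbol

Probabilities are the counts divided by 176.
Repeatedly combine the two least-probable nodes; the expected code length is the sum of the merged weights.
merge 21/176 + 49/176 → 35/88
merge 13/44 + 27/88 → 53/88
merge 35/88 + 53/88 → 1
L = 35/88 + 53/88 + 1 = 2 bits/symbol.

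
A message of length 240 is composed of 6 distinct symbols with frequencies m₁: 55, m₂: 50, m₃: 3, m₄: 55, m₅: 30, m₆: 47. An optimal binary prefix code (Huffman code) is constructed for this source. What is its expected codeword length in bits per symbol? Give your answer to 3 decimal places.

Probabilities are the counts divided by 240.
Repeatedly combine the two least-probable nodes; the expected code length is the sum of the merged weights.
merge 1/80 + 1/8 → 11/80
merge 11/80 + 47/240 → 1/3
merge 5/24 + 11/48 → 7/16
merge 11/48 + 1/3 → 9/16
merge 7/16 + 9/16 → 1
L = 11/80 + 1/3 + 7/16 + 9/16 + 1 = 593/240 ≈ 2.471 bits/symbol.

2.471 bits/symbol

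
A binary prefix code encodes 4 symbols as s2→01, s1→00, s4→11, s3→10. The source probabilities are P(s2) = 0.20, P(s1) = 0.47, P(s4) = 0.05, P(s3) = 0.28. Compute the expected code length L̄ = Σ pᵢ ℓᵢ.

2 bits/symbol

L̄ = Σ pᵢ·ℓᵢ = 0.20·2 + 0.47·2 + 0.05·2 + 0.28·2 = 2 bits/symbol.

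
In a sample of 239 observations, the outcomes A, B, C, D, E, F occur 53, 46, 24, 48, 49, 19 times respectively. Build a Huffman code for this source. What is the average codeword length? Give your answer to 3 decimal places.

Probabilities are the counts divided by 239.
Repeatedly combine the two least-probable nodes; the expected code length is the sum of the merged weights.
merge 19/239 + 24/239 → 43/239
merge 43/239 + 46/239 → 89/239
merge 48/239 + 49/239 → 97/239
merge 53/239 + 89/239 → 142/239
merge 97/239 + 142/239 → 1
L = 43/239 + 89/239 + 97/239 + 142/239 + 1 = 610/239 ≈ 2.552 bits/symbol.

2.552 bits/symbol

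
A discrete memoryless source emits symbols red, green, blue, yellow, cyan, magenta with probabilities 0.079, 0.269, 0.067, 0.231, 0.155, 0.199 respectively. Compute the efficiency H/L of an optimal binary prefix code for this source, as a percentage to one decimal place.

99.3%

Entropy H = −Σ p log₂ p ≈ 2.4289 bits.
Huffman merges: 67/1000+79/1000→73/500; 73/500+31/200→301/1000; 199/1000+231/1000→43/100; 269/1000+301/1000→57/100; 43/100+57/100→1. L = 2447/1000 ≈ 2.4470.
Efficiency = H/L = 2.4289/2.4470 = 99.3%.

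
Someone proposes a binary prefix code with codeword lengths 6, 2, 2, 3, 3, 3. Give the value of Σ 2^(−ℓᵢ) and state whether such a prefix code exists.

With common denominator 2^6 = 64: Σ 2^(−ℓᵢ) = 1/64 + 16/64 + 16/64 + 8/64 + 8/64 + 8/64 = 57/64 = 0.890625.
Kraft's inequality requires Σ ≤ 1; here Σ = 0.890625 ≤ 1, so such a prefix code exists.

0.890625; yes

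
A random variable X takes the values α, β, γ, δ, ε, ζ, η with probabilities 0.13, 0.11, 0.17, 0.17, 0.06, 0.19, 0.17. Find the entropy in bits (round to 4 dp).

2.7355 bits

H = −Σ pᵢ log₂ pᵢ.
−0.13·log₂(0.13) = 0.3826
−0.11·log₂(0.11) = 0.3503
−0.17·log₂(0.17) = 0.4346
−0.17·log₂(0.17) = 0.4346
−0.06·log₂(0.06) = 0.2435
−0.19·log₂(0.19) = 0.4552
−0.17·log₂(0.17) = 0.4346
Sum ≈ 2.7355 → 2.7355 bits.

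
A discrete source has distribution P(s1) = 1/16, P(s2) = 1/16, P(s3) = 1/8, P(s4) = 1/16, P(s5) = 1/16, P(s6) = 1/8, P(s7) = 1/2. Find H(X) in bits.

2.25 bits

Each probability is a power of 1/2, so log₂(1/p) is an integer.
H = Σ p·log₂(1/p) = 1/16·4 + 1/16·4 + 1/8·3 + 1/16·4 + 1/16·4 + 1/8·3 + 1/2·1 = 2.25 bits.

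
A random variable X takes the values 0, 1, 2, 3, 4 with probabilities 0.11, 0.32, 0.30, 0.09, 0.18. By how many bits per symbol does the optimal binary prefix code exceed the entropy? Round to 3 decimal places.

Entropy H = −Σ p log₂ p ≈ 2.1554 bits.
Huffman merges: 9/100+11/100→1/5; 9/50+1/5→19/50; 3/10+8/25→31/50; 19/50+31/50→1. L = 11/5 ≈ 2.2000.
L − H = 2.2000 − 2.1554 = 0.045 bits.

0.045 bits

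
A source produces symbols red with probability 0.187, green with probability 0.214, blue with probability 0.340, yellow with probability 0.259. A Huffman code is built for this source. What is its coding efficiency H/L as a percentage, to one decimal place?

Entropy H = −Σ p log₂ p ≈ 1.9623 bits.
Huffman merges: 187/1000+107/500→401/1000; 259/1000+17/50→599/1000; 401/1000+599/1000→1. L = 2 ≈ 2.0000.
Efficiency = H/L = 1.9623/2.0000 = 98.1%.

98.1%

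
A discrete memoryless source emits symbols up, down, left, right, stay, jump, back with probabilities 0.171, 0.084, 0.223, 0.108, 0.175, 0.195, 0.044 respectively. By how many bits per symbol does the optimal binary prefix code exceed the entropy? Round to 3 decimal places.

0.046 bits

Entropy H = −Σ p log₂ p ≈ 2.6636 bits.
Huffman merges: 11/250+21/250→16/125; 27/250+16/125→59/250; 171/1000+7/40→173/500; 39/200+223/1000→209/500; 59/250+173/500→291/500; 209/500+291/500→1. L = 271/100 ≈ 2.7100.
L − H = 2.7100 − 2.6636 = 0.046 bits.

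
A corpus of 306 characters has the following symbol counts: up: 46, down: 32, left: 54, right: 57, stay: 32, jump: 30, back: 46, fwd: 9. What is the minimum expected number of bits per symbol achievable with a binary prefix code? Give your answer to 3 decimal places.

Probabilities are the counts divided by 306.
Repeatedly combine the two least-probable nodes; the expected code length is the sum of the merged weights.
merge 1/34 + 5/51 → 13/102
merge 16/153 + 16/153 → 32/153
merge 13/102 + 23/153 → 5/18
merge 23/153 + 3/17 → 50/153
merge 19/102 + 32/153 → 121/306
merge 5/18 + 50/153 → 185/306
merge 121/306 + 185/306 → 1
L = 13/102 + 32/153 + 5/18 + 50/153 + 121/306 + 185/306 + 1 = 50/17 ≈ 2.941 bits/symbol.

2.941 bits/symbol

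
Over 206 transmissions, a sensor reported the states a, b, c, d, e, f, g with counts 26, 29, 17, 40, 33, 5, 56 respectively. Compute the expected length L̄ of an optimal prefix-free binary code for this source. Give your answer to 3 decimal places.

2.641 bits/symbol

Probabilities are the counts divided by 206.
Repeatedly combine the two least-probable nodes; the expected code length is the sum of the merged weights.
merge 5/206 + 17/206 → 11/103
merge 11/103 + 13/103 → 24/103
merge 29/206 + 33/206 → 31/103
merge 20/103 + 24/103 → 44/103
merge 28/103 + 31/103 → 59/103
merge 44/103 + 59/103 → 1
L = 11/103 + 24/103 + 31/103 + 44/103 + 59/103 + 1 = 272/103 ≈ 2.641 bits/symbol.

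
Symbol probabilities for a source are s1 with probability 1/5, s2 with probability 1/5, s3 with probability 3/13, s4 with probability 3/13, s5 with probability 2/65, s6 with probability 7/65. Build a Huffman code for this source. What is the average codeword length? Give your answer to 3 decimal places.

2.477 bits/symbol

Repeatedly combine the two least-probable nodes; the expected code length is the sum of the merged weights.
merge 2/65 + 7/65 → 9/65
merge 9/65 + 1/5 → 22/65
merge 1/5 + 3/13 → 28/65
merge 3/13 + 22/65 → 37/65
merge 28/65 + 37/65 → 1
L = 9/65 + 22/65 + 28/65 + 37/65 + 1 = 161/65 ≈ 2.477 bits/symbol.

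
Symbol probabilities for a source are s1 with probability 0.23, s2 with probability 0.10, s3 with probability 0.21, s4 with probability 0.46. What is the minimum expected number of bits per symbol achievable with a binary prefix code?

1.85 bits/symbol

Repeatedly combine the two least-probable nodes; the expected code length is the sum of the merged weights.
merge 1/10 + 21/100 → 31/100
merge 23/100 + 31/100 → 27/50
merge 23/50 + 27/50 → 1
L = 31/100 + 27/50 + 1 = 37/20 = 1.85 bits/symbol.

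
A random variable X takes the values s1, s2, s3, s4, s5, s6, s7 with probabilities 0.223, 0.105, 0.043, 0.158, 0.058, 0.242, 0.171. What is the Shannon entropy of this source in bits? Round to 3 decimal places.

2.609 bits

H = −Σ pᵢ log₂ pᵢ.
−0.223·log₂(0.223) = 0.4828
−0.105·log₂(0.105) = 0.3414
−0.043·log₂(0.043) = 0.1952
−0.158·log₂(0.158) = 0.4206
−0.058·log₂(0.058) = 0.2383
−0.242·log₂(0.242) = 0.4954
−0.171·log₂(0.171) = 0.4357
Sum ≈ 2.6093 → 2.609 bits.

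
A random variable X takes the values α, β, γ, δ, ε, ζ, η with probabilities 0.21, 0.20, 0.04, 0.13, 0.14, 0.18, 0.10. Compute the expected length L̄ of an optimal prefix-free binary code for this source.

Repeatedly combine the two least-probable nodes; the expected code length is the sum of the merged weights.
merge 1/25 + 1/10 → 7/50
merge 13/100 + 7/50 → 27/100
merge 7/50 + 9/50 → 8/25
merge 1/5 + 21/100 → 41/100
merge 27/100 + 8/25 → 59/100
merge 41/100 + 59/100 → 1
L = 7/50 + 27/100 + 8/25 + 41/100 + 59/100 + 1 = 273/100 = 2.73 bits/symbol.

2.73 bits/symbol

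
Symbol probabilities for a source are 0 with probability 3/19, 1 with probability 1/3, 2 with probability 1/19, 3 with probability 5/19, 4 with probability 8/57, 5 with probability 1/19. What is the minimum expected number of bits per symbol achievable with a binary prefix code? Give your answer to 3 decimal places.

2.351 bits/symbol

Repeatedly combine the two least-probable nodes; the expected code length is the sum of the merged weights.
merge 1/19 + 1/19 → 2/19
merge 2/19 + 8/57 → 14/57
merge 3/19 + 14/57 → 23/57
merge 5/19 + 1/3 → 34/57
merge 23/57 + 34/57 → 1
L = 2/19 + 14/57 + 23/57 + 34/57 + 1 = 134/57 ≈ 2.351 bits/symbol.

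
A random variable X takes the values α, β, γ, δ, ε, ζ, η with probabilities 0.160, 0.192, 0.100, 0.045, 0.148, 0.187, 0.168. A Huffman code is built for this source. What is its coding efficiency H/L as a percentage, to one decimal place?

Entropy H = −Σ p log₂ p ≈ 2.7063 bits.
Huffman merges: 9/200+1/10→29/200; 29/200+37/250→293/1000; 4/25+21/125→41/125; 187/1000+24/125→379/1000; 293/1000+41/125→621/1000; 379/1000+621/1000→1. L = 1383/500 ≈ 2.7660.
Efficiency = H/L = 2.7063/2.7660 = 97.8%.

97.8%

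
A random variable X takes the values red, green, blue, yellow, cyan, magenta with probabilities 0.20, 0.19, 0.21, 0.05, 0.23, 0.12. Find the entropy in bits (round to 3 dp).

2.463 bits

H = −Σ pᵢ log₂ pᵢ.
−0.20·log₂(0.20) = 0.4644
−0.19·log₂(0.19) = 0.4552
−0.21·log₂(0.21) = 0.4728
−0.05·log₂(0.05) = 0.2161
−0.23·log₂(0.23) = 0.4877
−0.12·log₂(0.12) = 0.3671
Sum ≈ 2.4633 → 2.463 bits.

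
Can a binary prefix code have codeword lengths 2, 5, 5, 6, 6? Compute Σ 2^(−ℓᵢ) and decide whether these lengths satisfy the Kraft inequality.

0.34375; yes

With common denominator 2^6 = 64: Σ 2^(−ℓᵢ) = 16/64 + 2/64 + 2/64 + 1/64 + 1/64 = 22/64 = 0.34375.
Kraft's inequality requires Σ ≤ 1; here Σ = 0.34375 ≤ 1, so such a prefix code exists.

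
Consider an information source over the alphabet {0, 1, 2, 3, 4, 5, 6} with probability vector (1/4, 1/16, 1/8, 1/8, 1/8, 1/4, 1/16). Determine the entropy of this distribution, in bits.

Each probability is a power of 1/2, so log₂(1/p) is an integer.
H = Σ p·log₂(1/p) = 1/4·2 + 1/16·4 + 1/8·3 + 1/8·3 + 1/8·3 + 1/4·2 + 1/16·4 = 2.625 bits.

2.625 bits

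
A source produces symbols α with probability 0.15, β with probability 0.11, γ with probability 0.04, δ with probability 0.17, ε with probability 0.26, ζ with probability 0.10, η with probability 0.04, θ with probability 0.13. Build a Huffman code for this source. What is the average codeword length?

Repeatedly combine the two least-probable nodes; the expected code length is the sum of the merged weights.
merge 1/25 + 1/25 → 2/25
merge 2/25 + 1/10 → 9/50
merge 11/100 + 13/100 → 6/25
merge 3/20 + 17/100 → 8/25
merge 9/50 + 6/25 → 21/50
merge 13/50 + 8/25 → 29/50
merge 21/50 + 29/50 → 1
L = 2/25 + 9/50 + 6/25 + 8/25 + 21/50 + 29/50 + 1 = 141/50 = 2.82 bits/symbol.

2.82 bits/symbol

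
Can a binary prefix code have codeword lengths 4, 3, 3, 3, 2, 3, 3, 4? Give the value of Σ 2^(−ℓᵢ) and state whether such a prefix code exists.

With common denominator 2^4 = 16: Σ 2^(−ℓᵢ) = 1/16 + 2/16 + 2/16 + 2/16 + 4/16 + 2/16 + 2/16 + 1/16 = 16/16 = 1.
Kraft's inequality requires Σ ≤ 1; here Σ = 1 ≤ 1, so such a prefix code exists.

1; yes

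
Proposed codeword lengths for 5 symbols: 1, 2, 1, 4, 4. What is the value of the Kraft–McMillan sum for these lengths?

With common denominator 2^4 = 16: Σ 2^(−ℓᵢ) = 8/16 + 4/16 + 8/16 + 1/16 + 1/16 = 22/16 = 1.375.

1.375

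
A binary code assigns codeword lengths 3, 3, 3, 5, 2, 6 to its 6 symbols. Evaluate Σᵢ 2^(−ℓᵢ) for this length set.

0.671875

With common denominator 2^6 = 64: Σ 2^(−ℓᵢ) = 8/64 + 8/64 + 8/64 + 2/64 + 16/64 + 1/64 = 43/64 = 0.671875.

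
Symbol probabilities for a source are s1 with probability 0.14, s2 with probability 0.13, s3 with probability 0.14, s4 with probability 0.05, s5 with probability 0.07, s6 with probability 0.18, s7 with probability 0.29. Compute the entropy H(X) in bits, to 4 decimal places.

H = −Σ pᵢ log₂ pᵢ.
−0.14·log₂(0.14) = 0.3971
−0.13·log₂(0.13) = 0.3826
−0.14·log₂(0.14) = 0.3971
−0.05·log₂(0.05) = 0.2161
−0.07·log₂(0.07) = 0.2686
−0.18·log₂(0.18) = 0.4453
−0.29·log₂(0.29) = 0.5179
Sum ≈ 2.6247 → 2.6247 bits.

2.6247 bits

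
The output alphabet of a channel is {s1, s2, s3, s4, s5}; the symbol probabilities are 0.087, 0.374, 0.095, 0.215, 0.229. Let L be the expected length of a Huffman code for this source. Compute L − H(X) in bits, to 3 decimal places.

0.058 bits

Entropy H = −Σ p log₂ p ≈ 2.1235 bits.
Huffman merges: 87/1000+19/200→91/500; 91/500+43/200→397/1000; 229/1000+187/500→603/1000; 397/1000+603/1000→1. L = 1091/500 ≈ 2.1820.
L − H = 2.1820 − 2.1235 = 0.058 bits.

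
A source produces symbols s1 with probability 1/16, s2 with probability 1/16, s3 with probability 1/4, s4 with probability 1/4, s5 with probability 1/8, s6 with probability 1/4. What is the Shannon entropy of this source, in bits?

2.375 bits

Each probability is a power of 1/2, so log₂(1/p) is an integer.
H = Σ p·log₂(1/p) = 1/16·4 + 1/16·4 + 1/4·2 + 1/4·2 + 1/8·3 + 1/4·2 = 2.375 bits.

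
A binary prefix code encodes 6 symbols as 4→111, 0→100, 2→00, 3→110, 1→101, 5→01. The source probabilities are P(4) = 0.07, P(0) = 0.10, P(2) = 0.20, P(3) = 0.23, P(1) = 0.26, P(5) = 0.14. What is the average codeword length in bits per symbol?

2.66 bits/symbol

L̄ = Σ pᵢ·ℓᵢ = 0.07·3 + 0.10·3 + 0.20·2 + 0.23·3 + 0.26·3 + 0.14·2 = 2.66 bits/symbol.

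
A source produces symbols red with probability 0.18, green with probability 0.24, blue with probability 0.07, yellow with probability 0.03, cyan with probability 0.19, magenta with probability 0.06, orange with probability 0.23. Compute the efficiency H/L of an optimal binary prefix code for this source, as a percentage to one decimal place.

98.3%

Entropy H = −Σ p log₂ p ≈ 2.5462 bits.
Huffman merges: 3/100+3/50→9/100; 7/100+9/100→4/25; 4/25+9/50→17/50; 19/100+23/100→21/50; 6/25+17/50→29/50; 21/50+29/50→1. L = 259/100 ≈ 2.5900.
Efficiency = H/L = 2.5462/2.5900 = 98.3%.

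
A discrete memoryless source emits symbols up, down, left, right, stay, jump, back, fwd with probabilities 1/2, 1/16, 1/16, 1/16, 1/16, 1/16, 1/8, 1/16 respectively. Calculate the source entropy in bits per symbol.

Each probability is a power of 1/2, so log₂(1/p) is an integer.
H = Σ p·log₂(1/p) = 1/2·1 + 1/16·4 + 1/16·4 + 1/16·4 + 1/16·4 + 1/16·4 + 1/8·3 + 1/16·4 = 2.375 bits.

2.375 bits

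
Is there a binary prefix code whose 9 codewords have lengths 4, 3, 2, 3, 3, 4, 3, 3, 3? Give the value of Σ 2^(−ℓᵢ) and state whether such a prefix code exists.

1.125; no

With common denominator 2^4 = 16: Σ 2^(−ℓᵢ) = 1/16 + 2/16 + 4/16 + 2/16 + 2/16 + 1/16 + 2/16 + 2/16 + 2/16 = 18/16 = 1.125.
Kraft's inequality requires Σ ≤ 1; here Σ = 1.125 > 1, so no such prefix code exists.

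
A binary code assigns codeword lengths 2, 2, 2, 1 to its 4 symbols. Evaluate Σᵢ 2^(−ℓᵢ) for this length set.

1.25

With common denominator 2^2 = 4: Σ 2^(−ℓᵢ) = 1/4 + 1/4 + 1/4 + 2/4 = 5/4 = 1.25.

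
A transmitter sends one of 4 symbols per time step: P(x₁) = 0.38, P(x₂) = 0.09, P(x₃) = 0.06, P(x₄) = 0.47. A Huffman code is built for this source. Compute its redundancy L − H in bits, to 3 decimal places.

Entropy H = −Σ p log₂ p ≈ 1.5986 bits.
Huffman merges: 3/50+9/100→3/20; 3/20+19/50→53/100; 47/100+53/100→1. L = 42/25 ≈ 1.6800.
L − H = 1.6800 − 1.5986 = 0.081 bits.

0.081 bits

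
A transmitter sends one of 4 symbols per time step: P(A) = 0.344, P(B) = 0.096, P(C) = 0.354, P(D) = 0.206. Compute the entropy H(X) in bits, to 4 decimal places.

H = −Σ pᵢ log₂ pᵢ.
−0.344·log₂(0.344) = 0.5296
−0.096·log₂(0.096) = 0.3246
−0.354·log₂(0.354) = 0.5304
−0.206·log₂(0.206) = 0.4695
Sum ≈ 1.8540 → 1.8540 bits.

1.8540 bits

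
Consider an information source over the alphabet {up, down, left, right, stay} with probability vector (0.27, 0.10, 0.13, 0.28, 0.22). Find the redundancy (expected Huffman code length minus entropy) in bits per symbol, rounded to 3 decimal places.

0.010 bits

Entropy H = −Σ p log₂ p ≈ 2.2197 bits.
Huffman merges: 1/10+13/100→23/100; 11/50+23/100→9/20; 27/100+7/25→11/20; 9/20+11/20→1. L = 223/100 ≈ 2.2300.
L − H = 2.2300 − 2.2197 = 0.010 bits.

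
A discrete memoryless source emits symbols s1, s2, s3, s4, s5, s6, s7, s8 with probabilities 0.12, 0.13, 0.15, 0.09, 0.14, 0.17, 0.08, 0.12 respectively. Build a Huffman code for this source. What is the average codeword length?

Repeatedly combine the two least-probable nodes; the expected code length is the sum of the merged weights.
merge 2/25 + 9/100 → 17/100
merge 3/25 + 3/25 → 6/25
merge 13/100 + 7/50 → 27/100
merge 3/20 + 17/100 → 8/25
merge 17/100 + 6/25 → 41/100
merge 27/100 + 8/25 → 59/100
merge 41/100 + 59/100 → 1
L = 17/100 + 6/25 + 27/100 + 8/25 + 41/100 + 59/100 + 1 = 3 bits/symbol.

3 bits/symbol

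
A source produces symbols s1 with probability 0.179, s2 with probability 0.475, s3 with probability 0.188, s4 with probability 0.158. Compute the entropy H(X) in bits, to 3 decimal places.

1.828 bits

H = −Σ pᵢ log₂ pᵢ.
−0.179·log₂(0.179) = 0.4443
−0.475·log₂(0.475) = 0.5102
−0.188·log₂(0.188) = 0.4533
−0.158·log₂(0.158) = 0.4206
Sum ≈ 1.8283 → 1.828 bits.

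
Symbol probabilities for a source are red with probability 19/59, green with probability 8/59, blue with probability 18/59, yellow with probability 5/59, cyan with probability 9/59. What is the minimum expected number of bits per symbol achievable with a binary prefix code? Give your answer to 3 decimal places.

2.220 bits/symbol

Repeatedly combine the two least-probable nodes; the expected code length is the sum of the merged weights.
merge 5/59 + 8/59 → 13/59
merge 9/59 + 13/59 → 22/59
merge 18/59 + 19/59 → 37/59
merge 22/59 + 37/59 → 1
L = 13/59 + 22/59 + 37/59 + 1 = 131/59 ≈ 2.220 bits/symbol.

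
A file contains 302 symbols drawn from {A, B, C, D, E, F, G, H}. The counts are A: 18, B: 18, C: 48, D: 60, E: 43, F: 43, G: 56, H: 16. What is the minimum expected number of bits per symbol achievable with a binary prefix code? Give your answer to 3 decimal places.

Probabilities are the counts divided by 302.
Repeatedly combine the two least-probable nodes; the expected code length is the sum of the merged weights.
merge 8/151 + 9/151 → 17/151
merge 9/151 + 17/151 → 26/151
merge 43/302 + 43/302 → 43/151
merge 24/151 + 26/151 → 50/151
merge 28/151 + 30/151 → 58/151
merge 43/151 + 50/151 → 93/151
merge 58/151 + 93/151 → 1
L = 17/151 + 26/151 + 43/151 + 50/151 + 58/151 + 93/151 + 1 = 438/151 ≈ 2.901 bits/symbol.

2.901 bits/symbol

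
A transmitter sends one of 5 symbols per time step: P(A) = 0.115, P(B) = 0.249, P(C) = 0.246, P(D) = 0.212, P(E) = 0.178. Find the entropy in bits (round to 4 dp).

2.2737 bits

H = −Σ pᵢ log₂ pᵢ.
−0.115·log₂(0.115) = 0.3588
−0.249·log₂(0.249) = 0.4994
−0.246·log₂(0.246) = 0.4977
−0.212·log₂(0.212) = 0.4744
−0.178·log₂(0.178) = 0.4432
Sum ≈ 2.2737 → 2.2737 bits.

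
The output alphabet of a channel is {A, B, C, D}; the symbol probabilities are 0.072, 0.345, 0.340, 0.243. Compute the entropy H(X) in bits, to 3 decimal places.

1.828 bits

H = −Σ pᵢ log₂ pᵢ.
−0.072·log₂(0.072) = 0.2733
−0.345·log₂(0.345) = 0.5297
−0.340·log₂(0.340) = 0.5292
−0.243·log₂(0.243) = 0.4960
Sum ≈ 1.8281 → 1.828 bits.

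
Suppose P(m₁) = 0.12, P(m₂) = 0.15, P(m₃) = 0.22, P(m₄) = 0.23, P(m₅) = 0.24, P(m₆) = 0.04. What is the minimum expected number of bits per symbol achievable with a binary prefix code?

2.47 bits/symbol

Repeatedly combine the two least-probable nodes; the expected code length is the sum of the merged weights.
merge 1/25 + 3/25 → 4/25
merge 3/20 + 4/25 → 31/100
merge 11/50 + 23/100 → 9/20
merge 6/25 + 31/100 → 11/20
merge 9/20 + 11/20 → 1
L = 4/25 + 31/100 + 9/20 + 11/20 + 1 = 247/100 = 2.47 bits/symbol.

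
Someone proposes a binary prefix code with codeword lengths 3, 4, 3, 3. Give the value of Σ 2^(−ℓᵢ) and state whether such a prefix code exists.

With common denominator 2^4 = 16: Σ 2^(−ℓᵢ) = 2/16 + 1/16 + 2/16 + 2/16 = 7/16 = 0.4375.
Kraft's inequality requires Σ ≤ 1; here Σ = 0.4375 ≤ 1, so such a prefix code exists.

0.4375; yes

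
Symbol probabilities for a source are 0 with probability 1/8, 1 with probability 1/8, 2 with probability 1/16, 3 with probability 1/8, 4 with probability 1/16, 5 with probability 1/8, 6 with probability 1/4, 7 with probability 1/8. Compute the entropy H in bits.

2.875 bits

Each probability is a power of 1/2, so log₂(1/p) is an integer.
H = Σ p·log₂(1/p) = 1/8·3 + 1/8·3 + 1/16·4 + 1/8·3 + 1/16·4 + 1/8·3 + 1/4·2 + 1/8·3 = 2.875 bits.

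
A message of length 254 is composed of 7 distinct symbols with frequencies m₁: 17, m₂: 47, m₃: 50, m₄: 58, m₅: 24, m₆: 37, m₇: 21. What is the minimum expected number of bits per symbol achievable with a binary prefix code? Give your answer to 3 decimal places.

Probabilities are the counts divided by 254.
Repeatedly combine the two least-probable nodes; the expected code length is the sum of the merged weights.
merge 17/254 + 21/254 → 19/127
merge 12/127 + 37/254 → 61/254
merge 19/127 + 47/254 → 85/254
merge 25/127 + 29/127 → 54/127
merge 61/254 + 85/254 → 73/127
merge 54/127 + 73/127 → 1
L = 19/127 + 61/254 + 85/254 + 54/127 + 73/127 + 1 = 346/127 ≈ 2.724 bits/symbol.

2.724 bits/symbol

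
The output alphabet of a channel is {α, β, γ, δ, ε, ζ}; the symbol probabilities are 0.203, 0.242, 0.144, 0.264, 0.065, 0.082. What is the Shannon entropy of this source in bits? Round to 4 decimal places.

2.4244 bits

H = −Σ pᵢ log₂ pᵢ.
−0.203·log₂(0.203) = 0.4670
−0.242·log₂(0.242) = 0.4954
−0.144·log₂(0.144) = 0.4026
−0.264·log₂(0.264) = 0.5072
−0.065·log₂(0.065) = 0.2563
−0.082·log₂(0.082) = 0.2959
Sum ≈ 2.4244 → 2.4244 bits.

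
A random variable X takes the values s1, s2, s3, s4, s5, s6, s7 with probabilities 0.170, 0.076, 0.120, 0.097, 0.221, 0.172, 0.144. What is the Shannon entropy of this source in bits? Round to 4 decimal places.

2.7314 bits

H = −Σ pᵢ log₂ pᵢ.
−0.170·log₂(0.170) = 0.4346
−0.076·log₂(0.076) = 0.2826
−0.120·log₂(0.120) = 0.3671
−0.097·log₂(0.097) = 0.3265
−0.221·log₂(0.221) = 0.4813
−0.172·log₂(0.172) = 0.4368
−0.144·log₂(0.144) = 0.4026
Sum ≈ 2.7314 → 2.7314 bits.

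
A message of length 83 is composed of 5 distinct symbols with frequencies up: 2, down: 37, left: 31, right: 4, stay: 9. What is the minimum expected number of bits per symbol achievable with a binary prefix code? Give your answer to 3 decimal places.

Probabilities are the counts divided by 83.
Repeatedly combine the two least-probable nodes; the expected code length is the sum of the merged weights.
merge 2/83 + 4/83 → 6/83
merge 6/83 + 9/83 → 15/83
merge 15/83 + 31/83 → 46/83
merge 37/83 + 46/83 → 1
L = 6/83 + 15/83 + 46/83 + 1 = 150/83 ≈ 1.807 bits/symbol.

1.807 bits/symbol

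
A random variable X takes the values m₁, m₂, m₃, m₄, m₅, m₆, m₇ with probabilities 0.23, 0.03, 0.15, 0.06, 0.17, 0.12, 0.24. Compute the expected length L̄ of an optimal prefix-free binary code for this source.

2.62 bits/symbol

Repeatedly combine the two least-probable nodes; the expected code length is the sum of the merged weights.
merge 3/100 + 3/50 → 9/100
merge 9/100 + 3/25 → 21/100
merge 3/20 + 17/100 → 8/25
merge 21/100 + 23/100 → 11/25
merge 6/25 + 8/25 → 14/25
merge 11/25 + 14/25 → 1
L = 9/100 + 21/100 + 8/25 + 11/25 + 14/25 + 1 = 131/50 = 2.62 bits/symbol.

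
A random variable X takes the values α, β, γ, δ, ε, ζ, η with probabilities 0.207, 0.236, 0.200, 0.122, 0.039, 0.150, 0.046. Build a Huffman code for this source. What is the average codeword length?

Repeatedly combine the two least-probable nodes; the expected code length is the sum of the merged weights.
merge 39/1000 + 23/500 → 17/200
merge 17/200 + 61/500 → 207/1000
merge 3/20 + 1/5 → 7/20
merge 207/1000 + 207/1000 → 207/500
merge 59/250 + 7/20 → 293/500
merge 207/500 + 293/500 → 1
L = 17/200 + 207/1000 + 7/20 + 207/500 + 293/500 + 1 = 1321/500 = 2.642 bits/symbol.

2.642 bits/symbol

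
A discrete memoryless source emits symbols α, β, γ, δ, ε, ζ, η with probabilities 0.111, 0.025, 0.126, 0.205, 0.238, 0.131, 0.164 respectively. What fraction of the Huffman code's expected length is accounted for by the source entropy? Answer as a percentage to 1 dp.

Entropy H = −Σ p log₂ p ≈ 2.6351 bits.
Huffman merges: 1/40+111/1000→17/125; 63/500+131/1000→257/1000; 17/125+41/250→3/10; 41/200+119/500→443/1000; 257/1000+3/10→557/1000; 443/1000+557/1000→1. L = 2693/1000 ≈ 2.6930.
Efficiency = H/L = 2.6351/2.6930 = 97.8%.

97.8%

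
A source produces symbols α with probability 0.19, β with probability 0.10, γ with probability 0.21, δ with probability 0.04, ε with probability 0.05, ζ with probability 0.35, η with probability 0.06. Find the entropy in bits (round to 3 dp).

H = −Σ pᵢ log₂ pᵢ.
−0.19·log₂(0.19) = 0.4552
−0.10·log₂(0.10) = 0.3322
−0.21·log₂(0.21) = 0.4728
−0.04·log₂(0.04) = 0.1858
−0.05·log₂(0.05) = 0.2161
−0.35·log₂(0.35) = 0.5301
−0.06·log₂(0.06) = 0.2435
Sum ≈ 2.4357 → 2.436 bits.

2.436 bits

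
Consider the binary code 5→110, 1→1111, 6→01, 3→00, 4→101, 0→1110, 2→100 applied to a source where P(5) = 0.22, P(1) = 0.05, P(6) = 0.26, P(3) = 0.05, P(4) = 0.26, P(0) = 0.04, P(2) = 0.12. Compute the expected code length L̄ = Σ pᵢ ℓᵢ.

L̄ = Σ pᵢ·ℓᵢ = 0.22·3 + 0.05·4 + 0.26·2 + 0.05·2 + 0.26·3 + 0.04·4 + 0.12·3 = 2.78 bits/symbol.

2.78 bits/symbol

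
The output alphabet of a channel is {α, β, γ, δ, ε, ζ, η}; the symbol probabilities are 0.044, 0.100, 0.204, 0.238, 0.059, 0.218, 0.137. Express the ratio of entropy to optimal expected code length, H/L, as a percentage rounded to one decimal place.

Entropy H = −Σ p log₂ p ≈ 2.6041 bits.
Huffman merges: 11/250+59/1000→103/1000; 1/10+103/1000→203/1000; 137/1000+203/1000→17/50; 51/250+109/500→211/500; 119/500+17/50→289/500; 211/500+289/500→1. L = 1323/500 ≈ 2.6460.
Efficiency = H/L = 2.6041/2.6460 = 98.4%.

98.4%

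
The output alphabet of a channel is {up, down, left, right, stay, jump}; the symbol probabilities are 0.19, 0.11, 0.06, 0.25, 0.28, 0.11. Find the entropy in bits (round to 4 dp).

H = −Σ pᵢ log₂ pᵢ.
−0.19·log₂(0.19) = 0.4552
−0.11·log₂(0.11) = 0.3503
−0.06·log₂(0.06) = 0.2435
−0.25·log₂(0.25) = 0.5000
−0.28·log₂(0.28) = 0.5142
−0.11·log₂(0.11) = 0.3503
Sum ≈ 2.4136 → 2.4136 bits.

2.4136 bits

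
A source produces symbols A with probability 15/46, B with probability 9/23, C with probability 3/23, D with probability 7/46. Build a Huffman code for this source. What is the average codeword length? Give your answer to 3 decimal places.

Repeatedly combine the two least-probable nodes; the expected code length is the sum of the merged weights.
merge 3/23 + 7/46 → 13/46
merge 13/46 + 15/46 → 14/23
merge 9/23 + 14/23 → 1
L = 13/46 + 14/23 + 1 = 87/46 ≈ 1.891 bits/symbol.

1.891 bits/symbol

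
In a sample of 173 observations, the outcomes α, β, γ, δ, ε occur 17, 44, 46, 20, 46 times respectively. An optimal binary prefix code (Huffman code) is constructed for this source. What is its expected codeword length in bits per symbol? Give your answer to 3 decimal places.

Probabilities are the counts divided by 173.
Repeatedly combine the two least-probable nodes; the expected code length is the sum of the merged weights.
merge 17/173 + 20/173 → 37/173
merge 37/173 + 44/173 → 81/173
merge 46/173 + 46/173 → 92/173
merge 81/173 + 92/173 → 1
L = 37/173 + 81/173 + 92/173 + 1 = 383/173 ≈ 2.214 bits/symbol.

2.214 bits/symbol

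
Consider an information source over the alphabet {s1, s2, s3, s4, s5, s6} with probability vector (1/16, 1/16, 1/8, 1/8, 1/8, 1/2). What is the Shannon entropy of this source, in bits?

2.125 bits

Each probability is a power of 1/2, so log₂(1/p) is an integer.
H = Σ p·log₂(1/p) = 1/16·4 + 1/16·4 + 1/8·3 + 1/8·3 + 1/8·3 + 1/2·1 = 2.125 bits.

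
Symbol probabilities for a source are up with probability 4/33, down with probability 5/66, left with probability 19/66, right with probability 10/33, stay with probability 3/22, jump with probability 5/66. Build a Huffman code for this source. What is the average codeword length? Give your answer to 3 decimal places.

Repeatedly combine the two least-probable nodes; the expected code length is the sum of the merged weights.
merge 5/66 + 5/66 → 5/33
merge 4/33 + 3/22 → 17/66
merge 5/33 + 17/66 → 9/22
merge 19/66 + 10/33 → 13/22
merge 9/22 + 13/22 → 1
L = 5/33 + 17/66 + 9/22 + 13/22 + 1 = 53/22 ≈ 2.409 bits/symbol.

2.409 bits/symbol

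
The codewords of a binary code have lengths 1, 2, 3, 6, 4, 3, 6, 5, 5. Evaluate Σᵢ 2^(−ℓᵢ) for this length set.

1.15625

With common denominator 2^6 = 64: Σ 2^(−ℓᵢ) = 32/64 + 16/64 + 8/64 + 1/64 + 4/64 + 8/64 + 1/64 + 2/64 + 2/64 = 74/64 = 1.15625.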